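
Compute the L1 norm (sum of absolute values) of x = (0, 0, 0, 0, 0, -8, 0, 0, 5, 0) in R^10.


Non-zero entries: [(5, -8), (8, 5)]
Absolute values: [8, 5]
||x||_1 = sum = 13.

13


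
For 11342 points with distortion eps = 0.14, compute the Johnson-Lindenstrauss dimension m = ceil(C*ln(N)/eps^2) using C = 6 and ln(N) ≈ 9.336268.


ln(11342) ≈ 9.336268.
eps^2 = 0.14^2 = 0.0196.
C*ln(N)/eps^2 ≈ 6*9.336268/0.0196 ≈ 2858.0412.
m = ceil(2858.0412) = 2859.

2859


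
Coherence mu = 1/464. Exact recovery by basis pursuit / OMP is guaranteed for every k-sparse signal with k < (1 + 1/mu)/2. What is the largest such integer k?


1/mu = 464.
1 + 1/mu = 465.
(1 + 1/mu)/2 = 232.5 is not an integer, so k_max = floor(232.5) = 232.

232


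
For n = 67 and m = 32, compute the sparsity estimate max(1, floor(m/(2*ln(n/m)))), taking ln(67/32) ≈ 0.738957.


n/m = 67/32.
ln(n/m) ≈ 0.738957.
2*ln(n/m) ≈ 1.477914.
m/(2*ln(n/m)) ≈ 32/1.477914 ≈ 21.6521.
floor = 21.
k_max = max(1, 21) = 21.

21


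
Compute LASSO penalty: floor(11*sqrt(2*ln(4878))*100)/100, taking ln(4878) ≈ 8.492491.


ln(4878) ≈ 8.492491.
2*ln(n) ≈ 16.984982.
sqrt(2*ln(n)) ≈ sqrt(16.984982) ≈ 4.121284.
lambda ≈ 11*4.121284 = 45.334124.
floor(lambda*100)/100 = 45.33.

45.33


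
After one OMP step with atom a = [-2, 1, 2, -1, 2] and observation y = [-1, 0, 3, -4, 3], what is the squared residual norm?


a^T a = 14.
a^T y = 18.
coeff = 18/14 = 9/7.
||r||^2 = 83/7.

83/7


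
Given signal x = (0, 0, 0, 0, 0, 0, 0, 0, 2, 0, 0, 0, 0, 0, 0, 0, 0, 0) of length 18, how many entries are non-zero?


Non-zero positions: [8].
Sparsity = 1.

1


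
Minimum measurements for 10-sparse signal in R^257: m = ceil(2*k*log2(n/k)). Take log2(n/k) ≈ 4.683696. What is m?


log2(n/k) = log2(257/10) ≈ 4.683696.
2*k*log2(n/k) ≈ 2*10*4.683696 = 93.67392.
m = ceil(93.67392) = 94.

94


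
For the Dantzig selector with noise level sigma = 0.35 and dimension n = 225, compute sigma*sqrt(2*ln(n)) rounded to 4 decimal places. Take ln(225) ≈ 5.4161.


ln(225) ≈ 5.4161.
2*ln(n) ≈ 10.8322.
sqrt(2*ln(n)) ≈ sqrt(10.8322) ≈ 3.291231.
threshold ≈ 0.35*3.291231 = 1.15193085 ≈ 1.1519.

1.1519


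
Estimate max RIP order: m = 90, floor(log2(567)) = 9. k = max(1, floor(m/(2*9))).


floor(log2(567)) = 9.
2*9 = 18.
m/(2*floor(log2(n))) = 90/18 ≈ 5.0.
floor = 5.
k = max(1, 5) = 5.

5


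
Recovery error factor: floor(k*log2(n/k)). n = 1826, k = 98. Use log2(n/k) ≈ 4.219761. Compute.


log2(n/k) = log2(1826/98) ≈ 4.219761.
k*log2(n/k) ≈ 98*4.219761 = 413.536578.
floor(413.536578) = 413.

413


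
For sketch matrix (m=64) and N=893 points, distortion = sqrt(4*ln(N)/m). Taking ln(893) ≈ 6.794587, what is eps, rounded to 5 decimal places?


ln(893) ≈ 6.794587.
4*ln(N)/m ≈ 4*6.794587/64 ≈ 0.42466169.
eps = sqrt(0.42466169) ≈ 0.6516607 ≈ 0.65166.

0.65166


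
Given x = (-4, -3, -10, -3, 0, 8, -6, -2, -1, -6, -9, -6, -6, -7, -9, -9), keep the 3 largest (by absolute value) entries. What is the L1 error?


Sorted |x_i| descending: [10, 9, 9, 9, 8, 7, 6, 6, 6, 6, 4, 3, 3, 2, 1, 0]
Keep top 3: [10, 9, 9]
Tail entries: [9, 8, 7, 6, 6, 6, 6, 4, 3, 3, 2, 1, 0]
L1 error = sum of tail = 61.

61


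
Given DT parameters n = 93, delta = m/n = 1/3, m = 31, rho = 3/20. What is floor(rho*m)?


m = 1/3*93 = 31.
rho = 3/20.
rho*m = 3/20*31 = 4.65.
k = floor(4.65) = 4.

4


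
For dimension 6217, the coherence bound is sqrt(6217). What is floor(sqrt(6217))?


78^2 = 6084 <= 6217 < 6241 = 79^2, so 78 <= sqrt(6217) < 79.
floor(sqrt(6217)) = 78.

78


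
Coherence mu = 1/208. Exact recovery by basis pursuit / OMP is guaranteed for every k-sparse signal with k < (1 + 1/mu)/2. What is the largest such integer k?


1/mu = 208.
1 + 1/mu = 209.
(1 + 1/mu)/2 = 104.5 is not an integer, so k_max = floor(104.5) = 104.

104


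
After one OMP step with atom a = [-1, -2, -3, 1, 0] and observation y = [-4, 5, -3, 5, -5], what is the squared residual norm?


a^T a = 15.
a^T y = 8.
coeff = 8/15 = 8/15.
||r||^2 = 1436/15.

1436/15


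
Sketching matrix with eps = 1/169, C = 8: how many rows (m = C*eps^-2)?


1/eps = 169.
(1/eps)^2 = 28561.
m = 8*28561 = 228488.

228488


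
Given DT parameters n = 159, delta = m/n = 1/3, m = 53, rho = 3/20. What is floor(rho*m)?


m = 1/3*159 = 53.
rho = 3/20.
rho*m = 3/20*53 = 7.95.
k = floor(7.95) = 7.

7


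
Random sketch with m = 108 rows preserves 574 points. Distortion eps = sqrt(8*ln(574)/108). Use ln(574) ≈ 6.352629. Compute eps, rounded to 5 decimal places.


ln(574) ≈ 6.352629.
8*ln(N)/m ≈ 8*6.352629/108 ≈ 0.47056511.
eps = sqrt(0.47056511) ≈ 0.6859775 ≈ 0.68598.

0.68598


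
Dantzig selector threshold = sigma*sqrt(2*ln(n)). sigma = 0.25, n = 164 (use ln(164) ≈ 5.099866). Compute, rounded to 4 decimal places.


ln(164) ≈ 5.099866.
2*ln(n) ≈ 10.199732.
sqrt(2*ln(n)) ≈ sqrt(10.199732) ≈ 3.193702.
threshold ≈ 0.25*3.193702 = 0.7984255 ≈ 0.7984.

0.7984


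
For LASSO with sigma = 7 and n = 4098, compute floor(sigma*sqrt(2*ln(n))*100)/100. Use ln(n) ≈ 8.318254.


ln(4098) ≈ 8.318254.
2*ln(n) ≈ 16.636508.
sqrt(2*ln(n)) ≈ sqrt(16.636508) ≈ 4.078788.
lambda ≈ 7*4.078788 = 28.551516.
floor(lambda*100)/100 = 28.55.

28.55


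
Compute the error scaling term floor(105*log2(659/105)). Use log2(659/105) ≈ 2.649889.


log2(n/k) = log2(659/105) ≈ 2.649889.
k*log2(n/k) ≈ 105*2.649889 = 278.238345.
floor(278.238345) = 278.

278


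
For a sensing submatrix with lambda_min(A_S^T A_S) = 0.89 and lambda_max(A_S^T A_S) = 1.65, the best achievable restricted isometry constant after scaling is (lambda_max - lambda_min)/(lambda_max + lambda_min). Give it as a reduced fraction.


lambda_max - lambda_min = 1.65 - 0.89 = 0.76.
lambda_max + lambda_min = 1.65 + 0.89 = 2.54.
delta = 0.76/2.54 = 76/254 = 38/127.

38/127


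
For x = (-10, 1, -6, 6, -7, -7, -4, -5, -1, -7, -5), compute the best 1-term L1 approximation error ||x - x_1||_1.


Sorted |x_i| descending: [10, 7, 7, 7, 6, 6, 5, 5, 4, 1, 1]
Keep top 1: [10]
Tail entries: [7, 7, 7, 6, 6, 5, 5, 4, 1, 1]
L1 error = sum of tail = 49.

49


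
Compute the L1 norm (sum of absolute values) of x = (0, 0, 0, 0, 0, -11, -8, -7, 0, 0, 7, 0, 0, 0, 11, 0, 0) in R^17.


Non-zero entries: [(5, -11), (6, -8), (7, -7), (10, 7), (14, 11)]
Absolute values: [11, 8, 7, 7, 11]
||x||_1 = sum = 44.

44


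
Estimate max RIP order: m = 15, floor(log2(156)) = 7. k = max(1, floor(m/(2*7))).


floor(log2(156)) = 7.
2*7 = 14.
m/(2*floor(log2(n))) = 15/14 ≈ 1.0714.
floor = 1.
k = max(1, 1) = 1.

1


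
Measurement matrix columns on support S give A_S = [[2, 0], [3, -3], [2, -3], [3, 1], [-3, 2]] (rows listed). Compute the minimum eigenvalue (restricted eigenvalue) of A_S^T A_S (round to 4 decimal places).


A_S^T A_S = [[35, -18], [-18, 23]].
trace = 58.
det = 481.
disc = trace^2 - 4*det = 3364 - 4*481 = 1440.
sqrt(1440) ≈ 37.947332.
lam_min = (58 - sqrt(1440))/2 ≈ (58 - 37.947332)/2 = 10.026334 ≈ 10.0263.

10.0263


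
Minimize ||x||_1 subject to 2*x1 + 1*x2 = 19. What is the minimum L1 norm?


Axis intercepts:
  x1 = 19/2, x2 = 0: L1 = 19/2
  x1 = 0, x2 = 19: L1 = 19
x* = (19/2, 0)
||x*||_1 = 19/2.

19/2


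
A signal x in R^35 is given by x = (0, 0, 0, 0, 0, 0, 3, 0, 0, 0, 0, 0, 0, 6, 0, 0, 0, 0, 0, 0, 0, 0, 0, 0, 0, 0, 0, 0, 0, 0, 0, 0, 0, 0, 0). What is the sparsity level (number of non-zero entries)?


Non-zero positions: [6, 13].
Sparsity = 2.

2


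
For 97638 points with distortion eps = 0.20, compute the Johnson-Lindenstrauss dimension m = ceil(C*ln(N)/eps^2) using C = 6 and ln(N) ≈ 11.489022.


ln(97638) ≈ 11.489022.
eps^2 = 0.20^2 = 0.04.
C*ln(N)/eps^2 ≈ 6*11.489022/0.04 ≈ 1723.3533.
m = ceil(1723.3533) = 1724.

1724


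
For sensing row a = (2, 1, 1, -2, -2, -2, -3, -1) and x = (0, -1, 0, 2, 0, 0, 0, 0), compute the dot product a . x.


Non-zero terms: ['1*-1', '-2*2']
Products: [-1, -4]
y = sum = -5.

-5


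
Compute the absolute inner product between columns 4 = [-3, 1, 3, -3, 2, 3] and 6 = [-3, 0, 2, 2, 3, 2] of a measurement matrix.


Inner product: -3*-3 + 1*0 + 3*2 + -3*2 + 2*3 + 3*2
Products: [9, 0, 6, -6, 6, 6]
Sum = 21.
|dot| = 21.

21


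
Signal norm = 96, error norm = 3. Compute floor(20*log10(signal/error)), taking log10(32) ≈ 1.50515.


||x||/||e|| = 96/3 = 32.
log10(32) ≈ 1.50515.
20*log10(||x||/||e||) ≈ 20*1.50515 = 30.103.
floor(30.103) = 30.

30


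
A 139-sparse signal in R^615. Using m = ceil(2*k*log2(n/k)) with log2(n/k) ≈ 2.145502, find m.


log2(n/k) = log2(615/139) ≈ 2.145502.
2*k*log2(n/k) ≈ 2*139*2.145502 = 596.449556.
m = ceil(596.449556) = 597.

597


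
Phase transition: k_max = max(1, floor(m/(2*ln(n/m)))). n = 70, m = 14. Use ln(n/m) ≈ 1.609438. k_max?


n/m = 70/14 = 5.
ln(n/m) ≈ 1.609438.
2*ln(n/m) ≈ 3.218876.
m/(2*ln(n/m)) ≈ 14/3.218876 ≈ 4.3493.
floor = 4.
k_max = max(1, 4) = 4.

4


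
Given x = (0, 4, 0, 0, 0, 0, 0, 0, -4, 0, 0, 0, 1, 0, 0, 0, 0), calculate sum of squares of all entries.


Non-zero entries: [(1, 4), (8, -4), (12, 1)]
Squares: [16, 16, 1]
||x||_2^2 = sum = 33.

33


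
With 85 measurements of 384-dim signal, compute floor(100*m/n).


100*m/n = 100*85/384 ≈ 22.1354.
floor = 22.

22


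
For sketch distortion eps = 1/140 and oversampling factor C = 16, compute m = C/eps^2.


1/eps = 140.
(1/eps)^2 = 19600.
m = 16*19600 = 313600.

313600


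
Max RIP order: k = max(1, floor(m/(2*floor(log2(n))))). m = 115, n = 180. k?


floor(log2(180)) = 7.
2*7 = 14.
m/(2*floor(log2(n))) = 115/14 ≈ 8.2143.
floor = 8.
k = max(1, 8) = 8.

8


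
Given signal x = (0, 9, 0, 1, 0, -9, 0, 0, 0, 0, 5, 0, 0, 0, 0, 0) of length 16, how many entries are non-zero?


Non-zero positions: [1, 3, 5, 10].
Sparsity = 4.

4


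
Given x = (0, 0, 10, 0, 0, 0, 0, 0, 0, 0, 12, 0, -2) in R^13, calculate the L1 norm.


Non-zero entries: [(2, 10), (10, 12), (12, -2)]
Absolute values: [10, 12, 2]
||x||_1 = sum = 24.

24


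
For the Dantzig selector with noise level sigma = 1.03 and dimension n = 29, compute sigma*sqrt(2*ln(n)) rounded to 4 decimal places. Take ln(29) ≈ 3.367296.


ln(29) ≈ 3.367296.
2*ln(n) ≈ 6.734592.
sqrt(2*ln(n)) ≈ sqrt(6.734592) ≈ 2.595109.
threshold ≈ 1.03*2.595109 = 2.67296227 ≈ 2.6730.

2.6730


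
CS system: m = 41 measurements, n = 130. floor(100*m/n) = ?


100*m/n = 100*41/130 ≈ 31.5385.
floor = 31.

31


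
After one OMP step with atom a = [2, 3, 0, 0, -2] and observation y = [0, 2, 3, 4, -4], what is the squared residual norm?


a^T a = 17.
a^T y = 14.
coeff = 14/17 = 14/17.
||r||^2 = 569/17.

569/17


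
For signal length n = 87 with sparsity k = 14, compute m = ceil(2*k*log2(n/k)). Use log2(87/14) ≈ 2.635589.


log2(n/k) = log2(87/14) ≈ 2.635589.
2*k*log2(n/k) ≈ 2*14*2.635589 = 73.796492.
m = ceil(73.796492) = 74.

74


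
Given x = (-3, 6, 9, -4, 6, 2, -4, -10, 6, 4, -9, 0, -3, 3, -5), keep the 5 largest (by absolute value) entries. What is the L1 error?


Sorted |x_i| descending: [10, 9, 9, 6, 6, 6, 5, 4, 4, 4, 3, 3, 3, 2, 0]
Keep top 5: [10, 9, 9, 6, 6]
Tail entries: [6, 5, 4, 4, 4, 3, 3, 3, 2, 0]
L1 error = sum of tail = 34.

34


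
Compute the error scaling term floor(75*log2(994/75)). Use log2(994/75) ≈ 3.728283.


log2(n/k) = log2(994/75) ≈ 3.728283.
k*log2(n/k) ≈ 75*3.728283 = 279.621225.
floor(279.621225) = 279.

279


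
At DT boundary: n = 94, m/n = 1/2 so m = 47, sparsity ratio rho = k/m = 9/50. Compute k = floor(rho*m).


m = 1/2*94 = 47.
rho = 9/50.
rho*m = 9/50*47 = 8.46.
k = floor(8.46) = 8.

8


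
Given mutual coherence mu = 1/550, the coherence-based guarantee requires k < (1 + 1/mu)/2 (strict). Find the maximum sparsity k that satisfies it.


1/mu = 550.
1 + 1/mu = 551.
(1 + 1/mu)/2 = 275.5 is not an integer, so k_max = floor(275.5) = 275.

275


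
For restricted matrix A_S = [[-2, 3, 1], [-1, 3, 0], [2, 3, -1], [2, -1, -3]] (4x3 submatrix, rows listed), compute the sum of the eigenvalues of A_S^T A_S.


Sum of eigenvalues of A_S^T A_S = trace(A_S^T A_S) = sum of squared column norms of A_S.
A_S^T A_S diagonal: [13, 28, 11].
trace = 13 + 28 + 11 = 52.

52


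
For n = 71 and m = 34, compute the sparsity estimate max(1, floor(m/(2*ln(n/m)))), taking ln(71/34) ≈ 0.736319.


n/m = 71/34.
ln(n/m) ≈ 0.736319.
2*ln(n/m) ≈ 1.472638.
m/(2*ln(n/m)) ≈ 34/1.472638 ≈ 23.0878.
floor = 23.
k_max = max(1, 23) = 23.

23


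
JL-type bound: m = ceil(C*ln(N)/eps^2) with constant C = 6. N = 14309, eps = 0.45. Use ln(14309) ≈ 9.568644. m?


ln(14309) ≈ 9.568644.
eps^2 = 0.45^2 = 0.2025.
C*ln(N)/eps^2 ≈ 6*9.568644/0.2025 ≈ 283.5154.
m = ceil(283.5154) = 284.

284


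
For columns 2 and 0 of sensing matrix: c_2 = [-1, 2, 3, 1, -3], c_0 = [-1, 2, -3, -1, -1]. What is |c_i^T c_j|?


Inner product: -1*-1 + 2*2 + 3*-3 + 1*-1 + -3*-1
Products: [1, 4, -9, -1, 3]
Sum = -2.
|dot| = 2.

2


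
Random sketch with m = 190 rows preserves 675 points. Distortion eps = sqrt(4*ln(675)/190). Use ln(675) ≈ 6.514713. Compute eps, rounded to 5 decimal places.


ln(675) ≈ 6.514713.
4*ln(N)/m ≈ 4*6.514713/190 ≈ 0.13715185.
eps = sqrt(0.13715185) ≈ 0.3703402 ≈ 0.37034.

0.37034


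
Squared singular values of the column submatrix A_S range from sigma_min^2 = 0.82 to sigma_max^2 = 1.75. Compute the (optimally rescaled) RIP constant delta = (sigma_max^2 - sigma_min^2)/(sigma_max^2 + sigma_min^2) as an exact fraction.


lambda_max - lambda_min = 1.75 - 0.82 = 0.93.
lambda_max + lambda_min = 1.75 + 0.82 = 2.57.
delta = 0.93/2.57 = 93/257.

93/257


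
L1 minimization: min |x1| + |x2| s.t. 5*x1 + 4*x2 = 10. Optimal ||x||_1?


Axis intercepts:
  x1 = 2, x2 = 0: L1 = 2
  x1 = 0, x2 = 5/2: L1 = 5/2
x* = (2, 0)
||x*||_1 = 2.

2


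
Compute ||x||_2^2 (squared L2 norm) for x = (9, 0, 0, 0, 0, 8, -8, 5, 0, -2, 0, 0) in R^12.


Non-zero entries: [(0, 9), (5, 8), (6, -8), (7, 5), (9, -2)]
Squares: [81, 64, 64, 25, 4]
||x||_2^2 = sum = 238.

238


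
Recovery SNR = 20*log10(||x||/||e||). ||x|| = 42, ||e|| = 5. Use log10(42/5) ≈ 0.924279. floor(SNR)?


||x||/||e|| = 42/5.
log10(42/5) ≈ 0.924279.
20*log10(||x||/||e||) ≈ 20*0.924279 = 18.48558.
floor(18.48558) = 18.

18


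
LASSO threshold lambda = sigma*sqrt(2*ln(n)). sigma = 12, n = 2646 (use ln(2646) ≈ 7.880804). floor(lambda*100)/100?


ln(2646) ≈ 7.880804.
2*ln(n) ≈ 15.761608.
sqrt(2*ln(n)) ≈ sqrt(15.761608) ≈ 3.970089.
lambda ≈ 12*3.970089 = 47.641068.
floor(lambda*100)/100 = 47.64.

47.64


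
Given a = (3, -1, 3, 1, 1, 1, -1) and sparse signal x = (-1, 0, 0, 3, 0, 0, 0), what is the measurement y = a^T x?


Non-zero terms: ['3*-1', '1*3']
Products: [-3, 3]
y = sum = 0.

0


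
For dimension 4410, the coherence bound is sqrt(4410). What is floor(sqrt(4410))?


66^2 = 4356 <= 4410 < 4489 = 67^2, so 66 <= sqrt(4410) < 67.
floor(sqrt(4410)) = 66.

66


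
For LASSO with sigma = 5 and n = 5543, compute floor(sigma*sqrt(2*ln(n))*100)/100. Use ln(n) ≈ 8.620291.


ln(5543) ≈ 8.620291.
2*ln(n) ≈ 17.240582.
sqrt(2*ln(n)) ≈ sqrt(17.240582) ≈ 4.152178.
lambda ≈ 5*4.152178 = 20.76089.
floor(lambda*100)/100 = 20.76.

20.76


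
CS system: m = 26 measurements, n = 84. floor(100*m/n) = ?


100*m/n = 100*26/84 ≈ 30.9524.
floor = 30.

30


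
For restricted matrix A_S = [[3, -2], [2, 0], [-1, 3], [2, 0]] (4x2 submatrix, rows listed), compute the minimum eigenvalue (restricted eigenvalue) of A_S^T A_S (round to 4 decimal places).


A_S^T A_S = [[18, -9], [-9, 13]].
trace = 31.
det = 153.
disc = trace^2 - 4*det = 961 - 4*153 = 349.
sqrt(349) ≈ 18.681542.
lam_min = (31 - sqrt(349))/2 ≈ (31 - 18.681542)/2 = 6.159229 ≈ 6.1592.

6.1592


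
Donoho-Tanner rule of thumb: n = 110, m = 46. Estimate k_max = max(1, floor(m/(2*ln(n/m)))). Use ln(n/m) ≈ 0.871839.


n/m = 110/46 = 55/23.
ln(n/m) ≈ 0.871839.
2*ln(n/m) ≈ 1.743678.
m/(2*ln(n/m)) ≈ 46/1.743678 ≈ 26.381.
floor = 26.
k_max = max(1, 26) = 26.

26


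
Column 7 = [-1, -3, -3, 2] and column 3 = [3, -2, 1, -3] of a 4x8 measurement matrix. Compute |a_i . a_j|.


Inner product: -1*3 + -3*-2 + -3*1 + 2*-3
Products: [-3, 6, -3, -6]
Sum = -6.
|dot| = 6.

6


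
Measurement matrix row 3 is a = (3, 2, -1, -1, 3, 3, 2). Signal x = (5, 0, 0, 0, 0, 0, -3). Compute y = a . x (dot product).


Non-zero terms: ['3*5', '2*-3']
Products: [15, -6]
y = sum = 9.

9


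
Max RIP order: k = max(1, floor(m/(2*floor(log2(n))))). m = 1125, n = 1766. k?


floor(log2(1766)) = 10.
2*10 = 20.
m/(2*floor(log2(n))) = 1125/20 ≈ 56.25.
floor = 56.
k = max(1, 56) = 56.

56


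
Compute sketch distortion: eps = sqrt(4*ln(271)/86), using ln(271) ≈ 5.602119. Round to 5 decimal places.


ln(271) ≈ 5.602119.
4*ln(N)/m ≈ 4*5.602119/86 ≈ 0.26056367.
eps = sqrt(0.26056367) ≈ 0.5104544 ≈ 0.51045.

0.51045


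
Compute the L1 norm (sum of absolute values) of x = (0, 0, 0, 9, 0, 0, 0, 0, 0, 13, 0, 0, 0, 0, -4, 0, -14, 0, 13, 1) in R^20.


Non-zero entries: [(3, 9), (9, 13), (14, -4), (16, -14), (18, 13), (19, 1)]
Absolute values: [9, 13, 4, 14, 13, 1]
||x||_1 = sum = 54.

54


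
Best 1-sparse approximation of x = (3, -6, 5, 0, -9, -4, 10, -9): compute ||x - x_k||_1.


Sorted |x_i| descending: [10, 9, 9, 6, 5, 4, 3, 0]
Keep top 1: [10]
Tail entries: [9, 9, 6, 5, 4, 3, 0]
L1 error = sum of tail = 36.

36


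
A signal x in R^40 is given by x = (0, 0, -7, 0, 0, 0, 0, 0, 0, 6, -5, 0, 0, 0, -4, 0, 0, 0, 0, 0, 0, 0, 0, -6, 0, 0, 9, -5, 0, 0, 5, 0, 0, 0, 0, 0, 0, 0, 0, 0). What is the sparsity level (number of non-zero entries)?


Non-zero positions: [2, 9, 10, 14, 23, 26, 27, 30].
Sparsity = 8.

8


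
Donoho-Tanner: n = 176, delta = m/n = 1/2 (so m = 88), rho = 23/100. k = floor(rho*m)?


m = 1/2*176 = 88.
rho = 23/100.
rho*m = 23/100*88 = 20.24.
k = floor(20.24) = 20.

20


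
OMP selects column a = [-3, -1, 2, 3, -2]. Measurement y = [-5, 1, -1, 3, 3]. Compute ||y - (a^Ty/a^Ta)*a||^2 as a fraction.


a^T a = 27.
a^T y = 15.
coeff = 15/27 = 5/9.
||r||^2 = 110/3.

110/3


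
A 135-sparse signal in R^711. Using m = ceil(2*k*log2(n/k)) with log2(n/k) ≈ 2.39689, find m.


log2(n/k) = log2(711/135) ≈ 2.39689.
2*k*log2(n/k) ≈ 2*135*2.39689 = 647.1603.
m = ceil(647.1603) = 648.

648


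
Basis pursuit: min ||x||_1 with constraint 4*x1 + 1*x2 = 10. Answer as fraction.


Axis intercepts:
  x1 = 5/2, x2 = 0: L1 = 5/2
  x1 = 0, x2 = 10: L1 = 10
x* = (5/2, 0)
||x*||_1 = 5/2.

5/2


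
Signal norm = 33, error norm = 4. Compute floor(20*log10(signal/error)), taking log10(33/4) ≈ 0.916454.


||x||/||e|| = 33/4.
log10(33/4) ≈ 0.916454.
20*log10(||x||/||e||) ≈ 20*0.916454 = 18.32908.
floor(18.32908) = 18.

18


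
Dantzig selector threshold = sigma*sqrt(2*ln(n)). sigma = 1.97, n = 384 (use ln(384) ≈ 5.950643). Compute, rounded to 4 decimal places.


ln(384) ≈ 5.950643.
2*ln(n) ≈ 11.901286.
sqrt(2*ln(n)) ≈ sqrt(11.901286) ≈ 3.449824.
threshold ≈ 1.97*3.449824 = 6.79615328 ≈ 6.7962.

6.7962


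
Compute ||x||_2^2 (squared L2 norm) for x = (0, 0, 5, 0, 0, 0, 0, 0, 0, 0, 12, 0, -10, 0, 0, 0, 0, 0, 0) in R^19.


Non-zero entries: [(2, 5), (10, 12), (12, -10)]
Squares: [25, 144, 100]
||x||_2^2 = sum = 269.

269


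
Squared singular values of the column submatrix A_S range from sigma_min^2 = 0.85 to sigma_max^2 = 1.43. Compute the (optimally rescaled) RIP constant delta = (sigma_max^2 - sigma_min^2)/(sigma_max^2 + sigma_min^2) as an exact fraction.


lambda_max - lambda_min = 1.43 - 0.85 = 0.58.
lambda_max + lambda_min = 1.43 + 0.85 = 2.28.
delta = 0.58/2.28 = 58/228 = 29/114.

29/114


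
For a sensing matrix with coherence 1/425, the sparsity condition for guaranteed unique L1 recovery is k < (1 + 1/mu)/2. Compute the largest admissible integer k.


1/mu = 425.
1 + 1/mu = 426.
(1 + 1/mu)/2 = 213 is an integer and the inequality is strict, so k_max = 213 - 1 = 212.

212


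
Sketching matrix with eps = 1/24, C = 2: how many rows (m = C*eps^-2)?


1/eps = 24.
(1/eps)^2 = 576.
m = 2*576 = 1152.

1152


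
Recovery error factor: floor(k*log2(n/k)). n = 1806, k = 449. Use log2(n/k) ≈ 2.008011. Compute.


log2(n/k) = log2(1806/449) ≈ 2.008011.
k*log2(n/k) ≈ 449*2.008011 = 901.596939.
floor(901.596939) = 901.

901


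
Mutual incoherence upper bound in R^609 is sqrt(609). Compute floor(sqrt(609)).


24^2 = 576 <= 609 < 625 = 25^2, so 24 <= sqrt(609) < 25.
floor(sqrt(609)) = 24.

24


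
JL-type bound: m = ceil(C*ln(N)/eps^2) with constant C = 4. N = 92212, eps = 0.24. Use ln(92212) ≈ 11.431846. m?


ln(92212) ≈ 11.431846.
eps^2 = 0.24^2 = 0.0576.
C*ln(N)/eps^2 ≈ 4*11.431846/0.0576 ≈ 793.8782.
m = ceil(793.8782) = 794.

794


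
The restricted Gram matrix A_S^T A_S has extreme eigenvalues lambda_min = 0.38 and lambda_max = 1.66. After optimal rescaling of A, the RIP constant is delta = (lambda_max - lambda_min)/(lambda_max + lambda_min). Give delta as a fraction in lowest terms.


lambda_max - lambda_min = 1.66 - 0.38 = 1.28.
lambda_max + lambda_min = 1.66 + 0.38 = 2.04.
delta = 1.28/2.04 = 128/204 = 32/51.

32/51


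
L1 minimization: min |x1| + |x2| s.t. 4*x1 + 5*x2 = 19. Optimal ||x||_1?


Axis intercepts:
  x1 = 19/4, x2 = 0: L1 = 19/4
  x1 = 0, x2 = 19/5: L1 = 19/5
x* = (0, 19/5)
||x*||_1 = 19/5.

19/5


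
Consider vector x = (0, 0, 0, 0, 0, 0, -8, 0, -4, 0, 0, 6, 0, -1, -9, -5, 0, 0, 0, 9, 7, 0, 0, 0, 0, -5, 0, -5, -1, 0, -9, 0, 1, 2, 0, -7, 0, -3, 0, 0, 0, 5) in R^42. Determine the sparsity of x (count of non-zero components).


Non-zero positions: [6, 8, 11, 13, 14, 15, 19, 20, 25, 27, 28, 30, 32, 33, 35, 37, 41].
Sparsity = 17.

17


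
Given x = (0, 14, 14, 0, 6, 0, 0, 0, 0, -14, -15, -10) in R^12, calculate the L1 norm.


Non-zero entries: [(1, 14), (2, 14), (4, 6), (9, -14), (10, -15), (11, -10)]
Absolute values: [14, 14, 6, 14, 15, 10]
||x||_1 = sum = 73.

73


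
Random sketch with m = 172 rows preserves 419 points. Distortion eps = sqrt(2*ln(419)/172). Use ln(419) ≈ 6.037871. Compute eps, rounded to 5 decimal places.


ln(419) ≈ 6.037871.
2*ln(N)/m ≈ 2*6.037871/172 ≈ 0.0702078.
eps = sqrt(0.0702078) ≈ 0.2649675 ≈ 0.26497.

0.26497


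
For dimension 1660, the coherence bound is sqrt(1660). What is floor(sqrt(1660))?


40^2 = 1600 <= 1660 < 1681 = 41^2, so 40 <= sqrt(1660) < 41.
floor(sqrt(1660)) = 40.

40


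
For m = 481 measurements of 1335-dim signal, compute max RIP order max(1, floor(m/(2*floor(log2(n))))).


floor(log2(1335)) = 10.
2*10 = 20.
m/(2*floor(log2(n))) = 481/20 ≈ 24.05.
floor = 24.
k = max(1, 24) = 24.

24


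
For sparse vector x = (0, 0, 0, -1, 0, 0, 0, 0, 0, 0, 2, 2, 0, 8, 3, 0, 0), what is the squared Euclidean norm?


Non-zero entries: [(3, -1), (10, 2), (11, 2), (13, 8), (14, 3)]
Squares: [1, 4, 4, 64, 9]
||x||_2^2 = sum = 82.

82


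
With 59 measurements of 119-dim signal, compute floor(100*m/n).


100*m/n = 100*59/119 ≈ 49.5798.
floor = 49.

49


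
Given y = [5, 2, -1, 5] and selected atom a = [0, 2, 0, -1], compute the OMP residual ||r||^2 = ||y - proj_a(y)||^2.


a^T a = 5.
a^T y = -1.
coeff = -1/5 = -1/5.
||r||^2 = 274/5.

274/5


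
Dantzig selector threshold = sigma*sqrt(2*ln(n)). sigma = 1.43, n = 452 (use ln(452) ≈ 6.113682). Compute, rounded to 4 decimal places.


ln(452) ≈ 6.113682.
2*ln(n) ≈ 12.227364.
sqrt(2*ln(n)) ≈ sqrt(12.227364) ≈ 3.496765.
threshold ≈ 1.43*3.496765 = 5.00037395 ≈ 5.0004.

5.0004


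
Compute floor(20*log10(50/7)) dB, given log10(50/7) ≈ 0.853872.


||x||/||e|| = 50/7.
log10(50/7) ≈ 0.853872.
20*log10(||x||/||e||) ≈ 20*0.853872 = 17.07744.
floor(17.07744) = 17.

17


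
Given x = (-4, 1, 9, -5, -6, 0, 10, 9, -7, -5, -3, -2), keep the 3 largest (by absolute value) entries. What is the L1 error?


Sorted |x_i| descending: [10, 9, 9, 7, 6, 5, 5, 4, 3, 2, 1, 0]
Keep top 3: [10, 9, 9]
Tail entries: [7, 6, 5, 5, 4, 3, 2, 1, 0]
L1 error = sum of tail = 33.

33


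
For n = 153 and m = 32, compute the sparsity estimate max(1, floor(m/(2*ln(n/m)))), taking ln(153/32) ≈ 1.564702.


n/m = 153/32.
ln(n/m) ≈ 1.564702.
2*ln(n/m) ≈ 3.129404.
m/(2*ln(n/m)) ≈ 32/3.129404 ≈ 10.2256.
floor = 10.
k_max = max(1, 10) = 10.

10


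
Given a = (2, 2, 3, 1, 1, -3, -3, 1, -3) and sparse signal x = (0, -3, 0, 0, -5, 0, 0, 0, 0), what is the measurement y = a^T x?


Non-zero terms: ['2*-3', '1*-5']
Products: [-6, -5]
y = sum = -11.

-11


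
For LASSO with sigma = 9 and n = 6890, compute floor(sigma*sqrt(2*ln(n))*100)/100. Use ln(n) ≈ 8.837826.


ln(6890) ≈ 8.837826.
2*ln(n) ≈ 17.675652.
sqrt(2*ln(n)) ≈ sqrt(17.675652) ≈ 4.204242.
lambda ≈ 9*4.204242 = 37.838178.
floor(lambda*100)/100 = 37.83.

37.83


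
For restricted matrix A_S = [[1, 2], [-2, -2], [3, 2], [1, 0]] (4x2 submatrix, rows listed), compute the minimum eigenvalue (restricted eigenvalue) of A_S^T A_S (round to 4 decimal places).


A_S^T A_S = [[15, 12], [12, 12]].
trace = 27.
det = 36.
disc = trace^2 - 4*det = 729 - 4*36 = 585.
sqrt(585) ≈ 24.186773.
lam_min = (27 - sqrt(585))/2 ≈ (27 - 24.186773)/2 = 1.4066135 ≈ 1.4066.

1.4066


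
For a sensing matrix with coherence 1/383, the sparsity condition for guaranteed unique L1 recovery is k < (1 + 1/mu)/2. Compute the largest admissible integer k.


1/mu = 383.
1 + 1/mu = 384.
(1 + 1/mu)/2 = 192 is an integer and the inequality is strict, so k_max = 192 - 1 = 191.

191


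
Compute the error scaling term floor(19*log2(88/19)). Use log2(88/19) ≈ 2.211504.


log2(n/k) = log2(88/19) ≈ 2.211504.
k*log2(n/k) ≈ 19*2.211504 = 42.018576.
floor(42.018576) = 42.

42


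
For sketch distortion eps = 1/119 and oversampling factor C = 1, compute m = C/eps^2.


1/eps = 119.
(1/eps)^2 = 14161.
m = 1*14161 = 14161.

14161


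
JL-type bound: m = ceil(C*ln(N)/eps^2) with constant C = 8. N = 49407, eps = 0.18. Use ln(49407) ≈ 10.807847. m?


ln(49407) ≈ 10.807847.
eps^2 = 0.18^2 = 0.0324.
C*ln(N)/eps^2 ≈ 8*10.807847/0.0324 ≈ 2668.6042.
m = ceil(2668.6042) = 2669.

2669


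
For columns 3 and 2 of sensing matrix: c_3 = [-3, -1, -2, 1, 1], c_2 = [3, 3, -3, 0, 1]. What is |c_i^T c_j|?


Inner product: -3*3 + -1*3 + -2*-3 + 1*0 + 1*1
Products: [-9, -3, 6, 0, 1]
Sum = -5.
|dot| = 5.

5


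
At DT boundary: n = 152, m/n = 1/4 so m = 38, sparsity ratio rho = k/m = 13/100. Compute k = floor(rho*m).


m = 1/4*152 = 38.
rho = 13/100.
rho*m = 13/100*38 = 4.94.
k = floor(4.94) = 4.

4


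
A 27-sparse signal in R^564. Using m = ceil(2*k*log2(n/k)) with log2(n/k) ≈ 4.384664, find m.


log2(n/k) = log2(564/27) ≈ 4.384664.
2*k*log2(n/k) ≈ 2*27*4.384664 = 236.771856.
m = ceil(236.771856) = 237.

237


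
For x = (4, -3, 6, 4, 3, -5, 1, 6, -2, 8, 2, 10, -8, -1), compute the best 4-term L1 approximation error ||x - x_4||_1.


Sorted |x_i| descending: [10, 8, 8, 6, 6, 5, 4, 4, 3, 3, 2, 2, 1, 1]
Keep top 4: [10, 8, 8, 6]
Tail entries: [6, 5, 4, 4, 3, 3, 2, 2, 1, 1]
L1 error = sum of tail = 31.

31


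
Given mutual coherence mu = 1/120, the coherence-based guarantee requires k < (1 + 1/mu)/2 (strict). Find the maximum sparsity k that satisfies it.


1/mu = 120.
1 + 1/mu = 121.
(1 + 1/mu)/2 = 60.5 is not an integer, so k_max = floor(60.5) = 60.

60


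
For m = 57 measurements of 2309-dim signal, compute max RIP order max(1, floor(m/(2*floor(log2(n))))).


floor(log2(2309)) = 11.
2*11 = 22.
m/(2*floor(log2(n))) = 57/22 ≈ 2.5909.
floor = 2.
k = max(1, 2) = 2.

2


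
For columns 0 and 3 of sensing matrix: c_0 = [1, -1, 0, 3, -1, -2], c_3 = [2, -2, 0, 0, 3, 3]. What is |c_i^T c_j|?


Inner product: 1*2 + -1*-2 + 0*0 + 3*0 + -1*3 + -2*3
Products: [2, 2, 0, 0, -3, -6]
Sum = -5.
|dot| = 5.

5


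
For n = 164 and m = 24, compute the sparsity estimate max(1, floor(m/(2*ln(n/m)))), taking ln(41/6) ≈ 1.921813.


n/m = 164/24 = 41/6.
ln(n/m) ≈ 1.921813.
2*ln(n/m) ≈ 3.843626.
m/(2*ln(n/m)) ≈ 24/3.843626 ≈ 6.2441.
floor = 6.
k_max = max(1, 6) = 6.

6


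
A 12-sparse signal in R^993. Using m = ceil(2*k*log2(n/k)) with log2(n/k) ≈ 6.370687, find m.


log2(n/k) = log2(993/12) ≈ 6.370687.
2*k*log2(n/k) ≈ 2*12*6.370687 = 152.896488.
m = ceil(152.896488) = 153.

153


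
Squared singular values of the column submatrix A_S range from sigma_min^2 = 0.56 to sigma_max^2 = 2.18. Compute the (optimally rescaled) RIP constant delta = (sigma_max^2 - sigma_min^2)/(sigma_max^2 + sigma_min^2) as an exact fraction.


lambda_max - lambda_min = 2.18 - 0.56 = 1.62.
lambda_max + lambda_min = 2.18 + 0.56 = 2.74.
delta = 1.62/2.74 = 162/274 = 81/137.

81/137


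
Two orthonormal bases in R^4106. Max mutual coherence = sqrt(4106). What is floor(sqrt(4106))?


64^2 = 4096 <= 4106 < 4225 = 65^2, so 64 <= sqrt(4106) < 65.
floor(sqrt(4106)) = 64.

64


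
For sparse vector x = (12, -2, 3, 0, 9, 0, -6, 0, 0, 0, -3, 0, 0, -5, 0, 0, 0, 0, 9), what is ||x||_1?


Non-zero entries: [(0, 12), (1, -2), (2, 3), (4, 9), (6, -6), (10, -3), (13, -5), (18, 9)]
Absolute values: [12, 2, 3, 9, 6, 3, 5, 9]
||x||_1 = sum = 49.

49


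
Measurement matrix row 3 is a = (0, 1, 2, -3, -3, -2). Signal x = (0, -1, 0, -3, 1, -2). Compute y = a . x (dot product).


Non-zero terms: ['1*-1', '-3*-3', '-3*1', '-2*-2']
Products: [-1, 9, -3, 4]
y = sum = 9.

9


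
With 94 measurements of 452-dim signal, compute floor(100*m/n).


100*m/n = 100*94/452 ≈ 20.7965.
floor = 20.

20


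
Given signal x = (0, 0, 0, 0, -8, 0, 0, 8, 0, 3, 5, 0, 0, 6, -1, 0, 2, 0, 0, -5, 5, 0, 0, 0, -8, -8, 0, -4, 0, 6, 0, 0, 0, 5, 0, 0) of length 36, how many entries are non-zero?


Non-zero positions: [4, 7, 9, 10, 13, 14, 16, 19, 20, 24, 25, 27, 29, 33].
Sparsity = 14.

14


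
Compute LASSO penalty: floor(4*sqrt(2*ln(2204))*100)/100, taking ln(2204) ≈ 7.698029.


ln(2204) ≈ 7.698029.
2*ln(n) ≈ 15.396058.
sqrt(2*ln(n)) ≈ sqrt(15.396058) ≈ 3.923781.
lambda ≈ 4*3.923781 = 15.695124.
floor(lambda*100)/100 = 15.69.

15.69


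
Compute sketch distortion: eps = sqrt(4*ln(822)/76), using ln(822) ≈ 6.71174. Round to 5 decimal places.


ln(822) ≈ 6.71174.
4*ln(N)/m ≈ 4*6.71174/76 ≈ 0.35324947.
eps = sqrt(0.35324947) ≈ 0.5943479 ≈ 0.59435.

0.59435


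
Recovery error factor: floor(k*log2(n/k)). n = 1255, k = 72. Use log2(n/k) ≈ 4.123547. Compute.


log2(n/k) = log2(1255/72) ≈ 4.123547.
k*log2(n/k) ≈ 72*4.123547 = 296.895384.
floor(296.895384) = 296.

296


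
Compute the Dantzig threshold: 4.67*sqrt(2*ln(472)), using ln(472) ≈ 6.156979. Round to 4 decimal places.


ln(472) ≈ 6.156979.
2*ln(n) ≈ 12.313958.
sqrt(2*ln(n)) ≈ sqrt(12.313958) ≈ 3.509125.
threshold ≈ 4.67*3.509125 = 16.38761375 ≈ 16.3876.

16.3876


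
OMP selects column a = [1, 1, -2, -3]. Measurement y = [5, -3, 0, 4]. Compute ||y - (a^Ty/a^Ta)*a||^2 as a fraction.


a^T a = 15.
a^T y = -10.
coeff = -10/15 = -2/3.
||r||^2 = 130/3.

130/3


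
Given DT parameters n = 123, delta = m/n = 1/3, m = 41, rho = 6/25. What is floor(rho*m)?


m = 1/3*123 = 41.
rho = 6/25.
rho*m = 6/25*41 = 9.84.
k = floor(9.84) = 9.

9


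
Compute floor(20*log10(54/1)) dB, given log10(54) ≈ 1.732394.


||x||/||e|| = 54/1 = 54.
log10(54) ≈ 1.732394.
20*log10(||x||/||e||) ≈ 20*1.732394 = 34.64788.
floor(34.64788) = 34.

34


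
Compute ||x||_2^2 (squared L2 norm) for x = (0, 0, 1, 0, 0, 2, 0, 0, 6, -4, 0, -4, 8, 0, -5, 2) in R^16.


Non-zero entries: [(2, 1), (5, 2), (8, 6), (9, -4), (11, -4), (12, 8), (14, -5), (15, 2)]
Squares: [1, 4, 36, 16, 16, 64, 25, 4]
||x||_2^2 = sum = 166.

166


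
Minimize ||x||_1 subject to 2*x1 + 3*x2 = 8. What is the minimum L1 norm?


Axis intercepts:
  x1 = 4, x2 = 0: L1 = 4
  x1 = 0, x2 = 8/3: L1 = 8/3
x* = (0, 8/3)
||x*||_1 = 8/3.

8/3


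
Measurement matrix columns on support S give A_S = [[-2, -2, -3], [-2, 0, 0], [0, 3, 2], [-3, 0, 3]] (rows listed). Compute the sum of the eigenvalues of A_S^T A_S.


Sum of eigenvalues of A_S^T A_S = trace(A_S^T A_S) = sum of squared column norms of A_S.
A_S^T A_S diagonal: [17, 13, 22].
trace = 17 + 13 + 22 = 52.

52


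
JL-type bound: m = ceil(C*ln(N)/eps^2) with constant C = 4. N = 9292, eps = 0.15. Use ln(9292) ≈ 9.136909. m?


ln(9292) ≈ 9.136909.
eps^2 = 0.15^2 = 0.0225.
C*ln(N)/eps^2 ≈ 4*9.136909/0.0225 ≈ 1624.3394.
m = ceil(1624.3394) = 1625.

1625


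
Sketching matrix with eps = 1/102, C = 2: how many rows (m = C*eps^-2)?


1/eps = 102.
(1/eps)^2 = 10404.
m = 2*10404 = 20808.

20808


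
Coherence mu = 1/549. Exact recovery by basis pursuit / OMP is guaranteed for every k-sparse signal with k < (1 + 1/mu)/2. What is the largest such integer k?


1/mu = 549.
1 + 1/mu = 550.
(1 + 1/mu)/2 = 275 is an integer and the inequality is strict, so k_max = 275 - 1 = 274.

274


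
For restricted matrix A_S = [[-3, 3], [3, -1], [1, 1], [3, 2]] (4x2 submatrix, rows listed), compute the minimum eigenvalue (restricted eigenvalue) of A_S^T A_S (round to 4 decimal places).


A_S^T A_S = [[28, -5], [-5, 15]].
trace = 43.
det = 395.
disc = trace^2 - 4*det = 1849 - 4*395 = 269.
sqrt(269) ≈ 16.401219.
lam_min = (43 - sqrt(269))/2 ≈ (43 - 16.401219)/2 = 13.2993905 ≈ 13.2994.

13.2994


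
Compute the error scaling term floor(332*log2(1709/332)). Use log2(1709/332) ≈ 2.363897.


log2(n/k) = log2(1709/332) ≈ 2.363897.
k*log2(n/k) ≈ 332*2.363897 = 784.813804.
floor(784.813804) = 784.

784


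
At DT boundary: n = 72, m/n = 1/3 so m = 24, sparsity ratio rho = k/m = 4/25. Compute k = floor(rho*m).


m = 1/3*72 = 24.
rho = 4/25.
rho*m = 4/25*24 = 3.84.
k = floor(3.84) = 3.

3


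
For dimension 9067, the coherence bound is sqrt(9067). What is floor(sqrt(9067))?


95^2 = 9025 <= 9067 < 9216 = 96^2, so 95 <= sqrt(9067) < 96.
floor(sqrt(9067)) = 95.

95


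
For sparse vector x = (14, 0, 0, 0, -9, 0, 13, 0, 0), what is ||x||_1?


Non-zero entries: [(0, 14), (4, -9), (6, 13)]
Absolute values: [14, 9, 13]
||x||_1 = sum = 36.

36


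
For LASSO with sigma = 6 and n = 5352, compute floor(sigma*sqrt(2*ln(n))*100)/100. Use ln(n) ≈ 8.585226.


ln(5352) ≈ 8.585226.
2*ln(n) ≈ 17.170452.
sqrt(2*ln(n)) ≈ sqrt(17.170452) ≈ 4.143724.
lambda ≈ 6*4.143724 = 24.862344.
floor(lambda*100)/100 = 24.86.

24.86


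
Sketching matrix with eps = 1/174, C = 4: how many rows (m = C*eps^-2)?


1/eps = 174.
(1/eps)^2 = 30276.
m = 4*30276 = 121104.

121104


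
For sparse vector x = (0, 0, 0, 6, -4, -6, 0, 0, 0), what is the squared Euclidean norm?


Non-zero entries: [(3, 6), (4, -4), (5, -6)]
Squares: [36, 16, 36]
||x||_2^2 = sum = 88.

88


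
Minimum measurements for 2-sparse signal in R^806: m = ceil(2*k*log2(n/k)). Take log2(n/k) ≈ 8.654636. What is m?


log2(n/k) = log2(806/2) ≈ 8.654636.
2*k*log2(n/k) ≈ 2*2*8.654636 = 34.618544.
m = ceil(34.618544) = 35.

35


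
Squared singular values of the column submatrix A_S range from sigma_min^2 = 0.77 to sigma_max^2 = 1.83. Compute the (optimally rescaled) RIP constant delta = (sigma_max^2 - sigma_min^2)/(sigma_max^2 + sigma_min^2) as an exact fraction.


lambda_max - lambda_min = 1.83 - 0.77 = 1.06.
lambda_max + lambda_min = 1.83 + 0.77 = 2.60.
delta = 1.06/2.60 = 106/260 = 53/130.

53/130


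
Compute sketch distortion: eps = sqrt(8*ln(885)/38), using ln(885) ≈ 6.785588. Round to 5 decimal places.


ln(885) ≈ 6.785588.
8*ln(N)/m ≈ 8*6.785588/38 ≈ 1.42854484.
eps = sqrt(1.42854484) ≈ 1.1952175 ≈ 1.19522.

1.19522


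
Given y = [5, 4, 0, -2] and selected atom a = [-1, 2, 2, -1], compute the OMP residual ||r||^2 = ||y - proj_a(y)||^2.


a^T a = 10.
a^T y = 5.
coeff = 5/10 = 1/2.
||r||^2 = 85/2.

85/2


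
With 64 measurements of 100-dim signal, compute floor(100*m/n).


100*m/n = 100*64/100 ≈ 64.0.
floor = 64.

64


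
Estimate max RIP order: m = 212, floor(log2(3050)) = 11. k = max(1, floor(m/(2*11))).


floor(log2(3050)) = 11.
2*11 = 22.
m/(2*floor(log2(n))) = 212/22 ≈ 9.6364.
floor = 9.
k = max(1, 9) = 9.

9


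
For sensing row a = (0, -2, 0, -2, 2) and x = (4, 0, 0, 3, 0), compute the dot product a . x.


Non-zero terms: ['0*4', '-2*3']
Products: [0, -6]
y = sum = -6.

-6


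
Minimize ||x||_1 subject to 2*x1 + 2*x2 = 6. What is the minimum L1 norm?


Axis intercepts:
  x1 = 3, x2 = 0: L1 = 3
  x1 = 0, x2 = 3: L1 = 3
x* = (3, 0)
||x*||_1 = 3.

3


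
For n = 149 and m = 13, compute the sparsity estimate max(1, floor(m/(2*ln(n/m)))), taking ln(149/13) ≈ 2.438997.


n/m = 149/13.
ln(n/m) ≈ 2.438997.
2*ln(n/m) ≈ 4.877994.
m/(2*ln(n/m)) ≈ 13/4.877994 ≈ 2.665.
floor = 2.
k_max = max(1, 2) = 2.

2


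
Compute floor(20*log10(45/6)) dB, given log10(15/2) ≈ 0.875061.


||x||/||e|| = 45/6 = 15/2.
log10(15/2) ≈ 0.875061.
20*log10(||x||/||e||) ≈ 20*0.875061 = 17.50122.
floor(17.50122) = 17.

17


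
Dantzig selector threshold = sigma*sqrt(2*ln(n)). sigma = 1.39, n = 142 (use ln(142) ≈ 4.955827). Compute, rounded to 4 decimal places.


ln(142) ≈ 4.955827.
2*ln(n) ≈ 9.911654.
sqrt(2*ln(n)) ≈ sqrt(9.911654) ≈ 3.148278.
threshold ≈ 1.39*3.148278 = 4.37610642 ≈ 4.3761.

4.3761


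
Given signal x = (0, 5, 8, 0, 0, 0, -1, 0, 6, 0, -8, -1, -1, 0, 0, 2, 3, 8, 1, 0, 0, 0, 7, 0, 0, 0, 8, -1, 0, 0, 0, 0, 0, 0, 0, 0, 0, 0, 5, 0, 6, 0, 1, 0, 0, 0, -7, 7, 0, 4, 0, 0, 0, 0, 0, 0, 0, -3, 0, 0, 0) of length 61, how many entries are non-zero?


Non-zero positions: [1, 2, 6, 8, 10, 11, 12, 15, 16, 17, 18, 22, 26, 27, 38, 40, 42, 46, 47, 49, 57].
Sparsity = 21.

21


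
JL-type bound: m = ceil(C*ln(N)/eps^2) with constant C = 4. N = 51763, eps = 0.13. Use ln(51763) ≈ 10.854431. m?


ln(51763) ≈ 10.854431.
eps^2 = 0.13^2 = 0.0169.
C*ln(N)/eps^2 ≈ 4*10.854431/0.0169 ≈ 2569.0961.
m = ceil(2569.0961) = 2570.

2570


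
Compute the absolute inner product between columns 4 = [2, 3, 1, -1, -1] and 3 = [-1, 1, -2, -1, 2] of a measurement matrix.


Inner product: 2*-1 + 3*1 + 1*-2 + -1*-1 + -1*2
Products: [-2, 3, -2, 1, -2]
Sum = -2.
|dot| = 2.

2


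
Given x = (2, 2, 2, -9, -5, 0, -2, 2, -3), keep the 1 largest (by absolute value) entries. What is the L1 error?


Sorted |x_i| descending: [9, 5, 3, 2, 2, 2, 2, 2, 0]
Keep top 1: [9]
Tail entries: [5, 3, 2, 2, 2, 2, 2, 0]
L1 error = sum of tail = 18.

18


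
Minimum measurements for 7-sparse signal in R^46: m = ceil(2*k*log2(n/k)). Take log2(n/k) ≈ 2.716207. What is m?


log2(n/k) = log2(46/7) ≈ 2.716207.
2*k*log2(n/k) ≈ 2*7*2.716207 = 38.026898.
m = ceil(38.026898) = 39.

39


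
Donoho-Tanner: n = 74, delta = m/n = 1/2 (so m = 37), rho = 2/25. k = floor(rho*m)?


m = 1/2*74 = 37.
rho = 2/25.
rho*m = 2/25*37 = 2.96.
k = floor(2.96) = 2.

2


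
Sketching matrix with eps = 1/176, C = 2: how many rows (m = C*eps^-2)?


1/eps = 176.
(1/eps)^2 = 30976.
m = 2*30976 = 61952.

61952


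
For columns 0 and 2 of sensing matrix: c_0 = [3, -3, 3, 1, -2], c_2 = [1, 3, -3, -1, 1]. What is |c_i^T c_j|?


Inner product: 3*1 + -3*3 + 3*-3 + 1*-1 + -2*1
Products: [3, -9, -9, -1, -2]
Sum = -18.
|dot| = 18.

18


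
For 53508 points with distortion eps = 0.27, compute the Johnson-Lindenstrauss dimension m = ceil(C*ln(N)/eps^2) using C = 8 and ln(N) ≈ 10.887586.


ln(53508) ≈ 10.887586.
eps^2 = 0.27^2 = 0.0729.
C*ln(N)/eps^2 ≈ 8*10.887586/0.0729 ≈ 1194.7968.
m = ceil(1194.7968) = 1195.

1195


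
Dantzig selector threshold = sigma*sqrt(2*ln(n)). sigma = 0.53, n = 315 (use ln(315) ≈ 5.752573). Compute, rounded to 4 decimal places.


ln(315) ≈ 5.752573.
2*ln(n) ≈ 11.505146.
sqrt(2*ln(n)) ≈ sqrt(11.505146) ≈ 3.391924.
threshold ≈ 0.53*3.391924 = 1.79771972 ≈ 1.7977.

1.7977
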